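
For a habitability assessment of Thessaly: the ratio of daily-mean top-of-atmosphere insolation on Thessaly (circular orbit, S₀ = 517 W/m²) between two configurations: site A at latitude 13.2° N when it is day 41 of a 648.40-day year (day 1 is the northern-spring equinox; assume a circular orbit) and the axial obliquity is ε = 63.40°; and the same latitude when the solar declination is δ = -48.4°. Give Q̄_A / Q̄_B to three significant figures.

Q̄_A / Q̄_B ≈ 2.60

— Configuration A (φ=+13.2°):
Solar longitude: λ_s = 360° × (41 − 1)/648.40 = 22.209°.
sin δ = sin 63.40° × sin 22.209° = 0.33797, so δ = +19.753°.
cos H₀ = −tan(+13.2°) tan(+19.753°) = -0.0842, H₀ = 1.6551 rad.
Bracket: H₀ sin φ sin δ + cos φ cos δ sin H₀ = 1.6551×0.22835×0.33797 + 0.97358×0.94116×0.99645 = 0.127733 + 0.913042 = 1.040775.
Q̄ = (S₀/π) × [bracket] = (517/π) × 1.040775 = 171.28 W/m².
— Configuration B (φ=+13.2°):
cos H₀ = −tan(+13.2°) tan(-48.400°) = 0.2642, H₀ = 1.3034 rad.
Bracket: H₀ sin φ sin δ + cos φ cos δ sin H₀ = 1.3034×0.22835×-0.74780 + 0.97358×0.66393×0.96447 = -0.222569 + 0.623423 = 0.400854.
Q̄ = (S₀/π) × [bracket] = (517/π) × 0.400854 = 65.967 W/m².
Ratio Q̄_A / Q̄_B = 171.28 / 65.967 = 2.596.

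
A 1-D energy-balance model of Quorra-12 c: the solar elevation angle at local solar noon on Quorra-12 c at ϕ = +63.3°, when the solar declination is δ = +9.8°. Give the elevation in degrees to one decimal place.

36.5°

At local noon the hour angle is zero, so the zenith angle equals |ϕ − δ| = |+63.3° − (+9.800°)| = 53.500°.
Elevation = 90° − 53.500° = 36.5°.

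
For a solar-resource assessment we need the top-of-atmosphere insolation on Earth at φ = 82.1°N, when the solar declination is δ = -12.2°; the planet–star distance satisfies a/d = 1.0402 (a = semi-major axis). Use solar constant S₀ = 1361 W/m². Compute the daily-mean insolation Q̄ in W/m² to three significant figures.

Q̄ ≈ 0.00 W/m²

cos H₀ = −tan(+82.1°) tan(-12.200°) = 1.5581 ≥ 1 ⇒ polar night, H₀ = 0 and Q̄ = 0.
Inverse-square distance factor (a/d)² = 1.0402² = 1.082016.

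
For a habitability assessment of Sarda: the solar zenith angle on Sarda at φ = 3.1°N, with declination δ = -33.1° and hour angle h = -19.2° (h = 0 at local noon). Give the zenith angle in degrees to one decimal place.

cos θ_z = sin φ sin δ + cos φ cos δ cos h = -0.029533 + 0.789964 = 0.760431.
θ_z = arccos(0.760431) = 40.5°.

θ_z = 40.5°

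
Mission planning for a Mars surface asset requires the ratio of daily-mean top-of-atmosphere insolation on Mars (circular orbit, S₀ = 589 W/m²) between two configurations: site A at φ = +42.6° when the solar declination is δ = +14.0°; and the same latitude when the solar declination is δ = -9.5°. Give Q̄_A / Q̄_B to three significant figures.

Q̄_A / Q̄_B ≈ 1.77

— Configuration A (φ=+42.6°):
cos H₀ = −tan(+42.6°) tan(+14.000°) = -0.2293, H₀ = 1.8021 rad.
Bracket: H₀ sin φ sin δ + cos φ cos δ sin H₀ = 1.8021×0.67688×0.24192 + 0.73610×0.97030×0.97336 = 0.295095 + 0.695211 = 0.990306.
Q̄ = (S₀/π) × [bracket] = (589/π) × 0.990306 = 185.67 W/m².
— Configuration B (φ=+42.6°):
cos H₀ = −tan(+42.6°) tan(-9.500°) = 0.1539, H₀ = 1.4163 rad.
Bracket: H₀ sin φ sin δ + cos φ cos δ sin H₀ = 1.4163×0.67688×-0.16505 + 0.73610×0.98629×0.98809 = -0.158228 + 0.717361 = 0.559133.
Q̄ = (S₀/π) × [bracket] = (589/π) × 0.559133 = 104.83 W/m².
Ratio Q̄_A / Q̄_B = 185.67 / 104.83 = 1.771.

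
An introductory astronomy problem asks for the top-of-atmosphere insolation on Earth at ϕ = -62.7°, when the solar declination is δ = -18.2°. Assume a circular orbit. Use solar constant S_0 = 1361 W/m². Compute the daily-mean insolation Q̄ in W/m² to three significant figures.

cos h₀ = −tan(-62.7°) tan(-18.200°) = -0.6370, h₀ = 2.2614 rad.
Bracket: h₀ sin ϕ sin δ + cos ϕ cos δ sin h₀ = 2.2614×-0.88862×-0.31233 + 0.45865×0.94997×0.77086 = 0.627635 + 0.335867 = 0.963502.
Q̄ = (S_0/π) × [bracket] = (1361/π) × 0.963502 = 417.4 W/m².

Q̄ ≈ 417 W/m²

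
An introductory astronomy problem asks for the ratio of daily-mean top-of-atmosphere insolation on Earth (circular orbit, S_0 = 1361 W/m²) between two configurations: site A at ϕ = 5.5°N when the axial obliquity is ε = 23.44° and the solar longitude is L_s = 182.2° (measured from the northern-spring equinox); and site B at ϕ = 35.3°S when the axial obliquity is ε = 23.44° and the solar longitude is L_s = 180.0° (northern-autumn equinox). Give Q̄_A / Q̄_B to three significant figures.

— Configuration A (ϕ=+5.5°):
Solar declination: sin δ = sin ε · sin L_s = sin 23.44° × sin 182.2° = -0.01527, so δ = -0.875°.
cos h₀ = −tan(+5.5°) tan(-0.875°) = 0.0015, h₀ = 1.5693 rad.
Bracket: h₀ sin ϕ sin δ + cos ϕ cos δ sin h₀ = 1.5693×0.09585×-0.01527 + 0.99540×0.99988×1.00000 = -0.002297 + 0.995281 = 0.992984.
Q̄ = (S_0/π) × [bracket] = (1361/π) × 0.992984 = 430.18 W/m².
— Configuration B (ϕ=-35.3°):
Solar declination: sin δ = sin ε · sin L_s = sin 23.44° × sin 180.0° = 0.00000, so δ = +0.000°.
cos h₀ = −tan(-35.3°) tan(+0.000°) = 0.0000, h₀ = 1.5708 rad.
Bracket: h₀ sin ϕ sin δ + cos ϕ cos δ sin h₀ = 1.5708×-0.57786×0.00000 + 0.81614×1.00000×1.00000 = -0.000000 + 0.816140 = 0.816140.
Q̄ = (S_0/π) × [bracket] = (1361/π) × 0.816140 = 353.57 W/m².
Ratio Q̄_A / Q̄_B = 430.18 / 353.57 = 1.217.

Q̄_A / Q̄_B ≈ 1.22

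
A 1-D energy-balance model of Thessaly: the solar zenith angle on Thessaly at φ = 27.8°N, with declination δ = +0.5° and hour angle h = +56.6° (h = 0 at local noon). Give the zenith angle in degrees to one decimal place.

θ_z = 60.6°

cos θ_z = sin φ sin δ + cos φ cos δ cos h = 0.004070 + 0.486926 = 0.490996.
θ_z = arccos(0.490996) = 60.6°.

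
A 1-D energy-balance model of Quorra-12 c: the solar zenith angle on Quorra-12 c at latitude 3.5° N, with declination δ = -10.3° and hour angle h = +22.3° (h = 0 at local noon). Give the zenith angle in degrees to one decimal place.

θ_z = 26.1°

cos θ_z = sin ϕ sin δ + cos ϕ cos δ cos h = -0.010916 + 0.908602 = 0.897686.
θ_z = arccos(0.897686) = 26.1°.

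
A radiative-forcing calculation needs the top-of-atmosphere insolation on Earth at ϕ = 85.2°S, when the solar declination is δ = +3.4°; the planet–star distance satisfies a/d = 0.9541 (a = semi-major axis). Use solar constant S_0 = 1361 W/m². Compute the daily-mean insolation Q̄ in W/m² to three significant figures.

cos h₀ = −tan(-85.2°) tan(+3.400°) = 0.7075, h₀ = 0.7848 rad.
Bracket: h₀ sin ϕ sin δ + cos ϕ cos δ sin h₀ = 0.7848×-0.99649×0.05931 + 0.08368×0.99824×0.70671 = -0.046383 + 0.059033 = 0.012650.
Inverse-square distance factor (a/d)² = 0.9541² = 0.910307.
Q̄ = (S_0/π) × 0.910307 × [bracket] = (1361/π) × 0.910307 × 0.012650 = 4.989 W/m².

Q̄ ≈ 4.99 W/m²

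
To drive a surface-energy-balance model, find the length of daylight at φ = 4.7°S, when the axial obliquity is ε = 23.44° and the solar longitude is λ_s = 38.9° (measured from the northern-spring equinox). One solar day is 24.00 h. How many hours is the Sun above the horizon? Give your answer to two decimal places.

11.84 h

Solar declination: sin δ = sin ε · sin λ_s = sin 23.44° × sin 38.9° = 0.24980, so δ = +14.465°.
cos H₀ = −tan φ · tan δ = −tan(-4.7°) × tan(+14.465°) = 0.0212, so H₀ = 1.5496 rad = 88.78°.
Daylight = 2H₀/(2π) × 24.00 h = (1.5496/π) × 24.00 = 11.84 h.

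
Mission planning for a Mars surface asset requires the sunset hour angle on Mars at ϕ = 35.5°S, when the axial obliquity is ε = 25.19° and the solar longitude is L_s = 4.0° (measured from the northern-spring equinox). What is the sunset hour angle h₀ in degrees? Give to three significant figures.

Solar declination: sin δ = sin ε · sin L_s = sin 25.19° × sin 4.0° = 0.02969, so δ = +1.701°.
cos h₀ = −tan ϕ · tan δ = −tan(-35.5°) × tan(+1.701°) = 0.0212, so h₀ = 1.5496 rad = 88.79°.

h₀ = 88.8°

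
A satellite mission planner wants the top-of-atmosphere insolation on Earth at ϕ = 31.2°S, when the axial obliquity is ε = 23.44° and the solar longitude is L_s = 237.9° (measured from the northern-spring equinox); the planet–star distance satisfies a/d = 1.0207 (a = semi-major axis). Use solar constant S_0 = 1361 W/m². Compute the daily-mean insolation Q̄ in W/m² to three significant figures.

Q̄ ≈ 496 W/m²

Solar declination: sin δ = sin ε · sin L_s = sin 23.44° × sin 237.9° = -0.33698, so δ = -19.693°.
cos h₀ = −tan(-31.2°) tan(-19.693°) = -0.2168, h₀ = 1.7893 rad.
Bracket: h₀ sin ϕ sin δ + cos ϕ cos δ sin h₀ = 1.7893×-0.51803×-0.33698 + 0.85536×0.94151×0.97623 = 0.312350 + 0.786187 = 1.098537.
Inverse-square distance factor (a/d)² = 1.0207² = 1.041828.
Q̄ = (S_0/π) × 1.041828 × [bracket] = (1361/π) × 1.041828 × 1.098537 = 495.8 W/m².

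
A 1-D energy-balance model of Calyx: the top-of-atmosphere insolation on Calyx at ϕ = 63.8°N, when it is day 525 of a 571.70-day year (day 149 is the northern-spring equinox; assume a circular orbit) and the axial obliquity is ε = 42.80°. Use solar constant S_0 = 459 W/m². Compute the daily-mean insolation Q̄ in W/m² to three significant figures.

Q̄ ≈ 0.00 W/m²

Solar longitude: L_s = 360° × (525 − 149)/571.70 = 236.768°.
sin δ = sin 42.80° × sin 236.768° = -0.56832, so δ = -34.633°.
cos h₀ = −tan(+63.8°) tan(-34.633°) = 1.4037 ≥ 1 ⇒ polar night, h₀ = 0 and Q̄ = 0.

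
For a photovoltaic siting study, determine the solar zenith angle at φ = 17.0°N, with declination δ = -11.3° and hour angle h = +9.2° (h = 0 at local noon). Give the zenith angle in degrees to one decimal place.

cos θ_z = sin φ sin δ + cos φ cos δ cos h = -0.057289 + 0.925703 = 0.868414.
θ_z = arccos(0.868414) = 29.7°.

θ_z = 29.7°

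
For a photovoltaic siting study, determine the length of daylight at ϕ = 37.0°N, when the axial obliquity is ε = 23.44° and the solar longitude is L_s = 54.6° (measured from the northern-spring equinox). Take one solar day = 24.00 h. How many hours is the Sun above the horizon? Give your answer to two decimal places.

14.00 h

Solar declination: sin δ = sin ε · sin L_s = sin 23.44° × sin 54.6° = 0.32425, so δ = +18.920°.
cos h₀ = −tan ϕ · tan δ = −tan(+37.0°) × tan(+18.920°) = -0.2583, so h₀ = 1.8321 rad = 104.97°.
Daylight = 2h₀/(2π) × 24.00 h = (1.8321/π) × 24.00 = 14.00 h.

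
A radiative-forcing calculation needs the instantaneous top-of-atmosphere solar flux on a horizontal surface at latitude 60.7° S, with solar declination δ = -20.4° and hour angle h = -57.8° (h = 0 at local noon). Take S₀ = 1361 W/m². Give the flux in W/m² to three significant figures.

746 W/m²

cos θ_z = sin φ sin δ + cos φ cos δ cos h = 0.303979 + 0.244425 = 0.548404.
Flux = S₀ · cos θ_z = 1361 × 0.548404 = 746.4 W/m².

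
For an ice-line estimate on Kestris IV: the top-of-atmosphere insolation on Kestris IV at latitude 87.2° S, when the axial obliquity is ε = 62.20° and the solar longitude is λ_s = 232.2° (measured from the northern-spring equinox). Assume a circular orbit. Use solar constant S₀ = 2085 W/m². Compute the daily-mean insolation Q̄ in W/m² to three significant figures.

Q̄ ≈ 1.46e+03 W/m²

Solar declination: sin δ = sin ε · sin λ_s = sin 62.20° × sin 232.2° = -0.69896, so δ = -44.343°.
cos H₀ = −tan(-87.2°) tan(-44.343°) = -19.9831 ≤ −1 ⇒ polar day, H₀ = π.
Bracket: H₀ sin φ sin δ + cos φ cos δ sin H₀ = 3.1416×-0.99881×-0.69896 + 0.04885×0.71516×0.00000 = 2.193240 + 0.000000 = 2.193240.
Q̄ = (S₀/π) × [bracket] = (2085/π) × 2.193240 = 1456 W/m².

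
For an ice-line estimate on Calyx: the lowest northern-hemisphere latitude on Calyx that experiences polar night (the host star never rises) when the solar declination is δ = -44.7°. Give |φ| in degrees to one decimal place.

|φ| = 45.3°

Polar night requires cos H₀ = −tan φ tan δ ≥ 1, i.e. tan φ tan δ ≤ −1.
The boundary is |tan φ| · |tan δ| = 1, so |φ| = 90° − |δ| = 90° − 44.7° = 45.3° in the northern hemisphere.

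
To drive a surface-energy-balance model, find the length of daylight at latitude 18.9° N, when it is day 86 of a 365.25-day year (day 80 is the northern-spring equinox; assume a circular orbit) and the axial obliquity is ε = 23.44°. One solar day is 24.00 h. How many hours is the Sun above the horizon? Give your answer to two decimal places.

Solar longitude: λ_s = 360° × (86 − 80)/365.25 = 5.914°.
sin δ = sin 23.44° × sin 5.914° = 0.04098, so δ = +2.349°.
cos H₀ = −tan φ · tan δ = −tan(+18.9°) × tan(+2.349°) = -0.0140, so H₀ = 1.5848 rad = 90.80°.
Daylight = 2H₀/(2π) × 24.00 h = (1.5848/π) × 24.00 = 12.11 h.

12.11 h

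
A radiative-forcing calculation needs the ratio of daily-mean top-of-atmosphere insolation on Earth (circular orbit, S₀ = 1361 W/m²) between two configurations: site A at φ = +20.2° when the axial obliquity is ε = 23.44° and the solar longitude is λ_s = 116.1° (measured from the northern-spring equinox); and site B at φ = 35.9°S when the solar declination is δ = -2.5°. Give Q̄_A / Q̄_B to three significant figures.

— Configuration A (φ=+20.2°):
Solar declination: sin δ = sin ε · sin λ_s = sin 23.44° × sin 116.1° = 0.35723, so δ = +20.930°.
cos H₀ = −tan(+20.2°) tan(+20.930°) = -0.1407, H₀ = 1.7120 rad.
Bracket: H₀ sin φ sin δ + cos φ cos δ sin H₀ = 1.7120×0.34530×0.35723 + 0.93849×0.93402×0.99005 = 0.211178 + 0.867847 = 1.079025.
Q̄ = (S₀/π) × [bracket] = (1361/π) × 1.079025 = 467.45 W/m².
— Configuration B (φ=-35.9°):
cos H₀ = −tan(-35.9°) tan(-2.500°) = -0.0316, H₀ = 1.6024 rad.
Bracket: H₀ sin φ sin δ + cos φ cos δ sin H₀ = 1.6024×-0.58637×-0.04362 + 0.81004×0.99905×0.99950 = 0.040985 + 0.808866 = 0.849851.
Q̄ = (S₀/π) × [bracket] = (1361/π) × 0.849851 = 368.17 W/m².
Ratio Q̄_A / Q̄_B = 467.45 / 368.17 = 1.270.

Q̄_A / Q̄_B ≈ 1.27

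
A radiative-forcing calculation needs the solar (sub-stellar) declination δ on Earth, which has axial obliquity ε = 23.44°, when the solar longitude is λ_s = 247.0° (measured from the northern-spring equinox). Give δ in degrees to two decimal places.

δ = -21.48°

sin δ = sin ε · sin λ_s = sin 23.44° × sin 247.0° = -0.366166.
δ = arcsin(-0.366166) = -21.48°.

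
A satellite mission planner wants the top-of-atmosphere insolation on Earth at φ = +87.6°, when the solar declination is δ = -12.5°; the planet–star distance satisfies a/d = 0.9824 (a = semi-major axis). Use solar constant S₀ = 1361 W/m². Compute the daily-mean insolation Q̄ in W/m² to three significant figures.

Q̄ ≈ 0.00 W/m²

cos H₀ = −tan(+87.6°) tan(-12.500°) = 5.2895 ≥ 1 ⇒ polar night, H₀ = 0 and Q̄ = 0.
Inverse-square distance factor (a/d)² = 0.9824² = 0.965110.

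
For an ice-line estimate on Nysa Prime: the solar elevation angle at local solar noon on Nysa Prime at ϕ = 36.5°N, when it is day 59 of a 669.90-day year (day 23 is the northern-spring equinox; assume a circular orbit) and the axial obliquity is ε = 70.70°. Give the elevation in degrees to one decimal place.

Solar longitude: L_s = 360° × (59 − 23)/669.90 = 19.346°.
sin δ = sin 70.70° × sin 19.346° = 0.31266, so δ = +18.219°.
At local noon the hour angle is zero, so the zenith angle equals |ϕ − δ| = |+36.5° − (+18.219°)| = 18.281°.
Elevation = 90° − 18.281° = 71.7°.

71.7°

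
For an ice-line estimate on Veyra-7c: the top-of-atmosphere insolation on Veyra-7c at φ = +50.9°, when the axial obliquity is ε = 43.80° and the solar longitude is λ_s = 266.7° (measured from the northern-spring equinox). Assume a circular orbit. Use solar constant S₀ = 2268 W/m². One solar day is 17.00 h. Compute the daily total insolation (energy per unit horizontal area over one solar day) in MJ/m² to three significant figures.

0.00 MJ/m²

Solar declination: sin δ = sin ε · sin λ_s = sin 43.80° × sin 266.7° = -0.69100, so δ = -43.709°.
cos H₀ = −tan(+50.9°) tan(-43.709°) = 1.1763 ≥ 1 ⇒ polar night, H₀ = 0 and Q̄ = 0.
Daily total = Q̄ × 17.00 h × 3600 s/h = 0.00 MJ/m².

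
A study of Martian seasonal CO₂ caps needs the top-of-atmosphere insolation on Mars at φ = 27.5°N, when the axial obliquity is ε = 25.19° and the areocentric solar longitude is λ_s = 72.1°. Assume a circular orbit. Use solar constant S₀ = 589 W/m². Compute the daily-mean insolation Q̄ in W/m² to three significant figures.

Q̄ ≈ 211 W/m²

sin δ = sin 25.19° × sin 72.1° = 0.40502, so δ = +23.892°.
cos H₀ = −tan(+27.5°) tan(+23.892°) = -0.2306, H₀ = 1.8035 rad.
Bracket: H₀ sin φ sin δ + cos φ cos δ sin H₀ = 1.8035×0.46175×0.40502 + 0.88701×0.91431×0.97305 = 0.337287 + 0.789146 = 1.126433.
Q̄ = (S₀/π) × [bracket] = (589/π) × 1.126433 = 211.2 W/m².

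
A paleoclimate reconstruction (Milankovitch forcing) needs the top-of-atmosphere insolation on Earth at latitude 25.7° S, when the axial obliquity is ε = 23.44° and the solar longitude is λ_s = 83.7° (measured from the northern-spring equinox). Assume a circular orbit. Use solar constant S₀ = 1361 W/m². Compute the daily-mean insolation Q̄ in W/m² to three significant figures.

Solar declination: sin δ = sin ε · sin λ_s = sin 23.44° × sin 83.7° = 0.39539, so δ = +23.290°.
cos H₀ = −tan(-25.7°) tan(+23.290°) = 0.2072, H₀ = 1.3621 rad.
Bracket: H₀ sin φ sin δ + cos φ cos δ sin H₀ = 1.3621×-0.43366×0.39539 + 0.90108×0.91851×0.97831 = -0.233552 + 0.809699 = 0.576147.
Q̄ = (S₀/π) × [bracket] = (1361/π) × 0.576147 = 249.6 W/m².

Q̄ ≈ 250 W/m²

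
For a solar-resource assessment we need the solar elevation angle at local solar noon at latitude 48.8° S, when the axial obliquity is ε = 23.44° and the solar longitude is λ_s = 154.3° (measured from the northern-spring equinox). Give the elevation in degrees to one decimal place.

Solar declination: sin δ = sin ε · sin λ_s = sin 23.44° × sin 154.3° = 0.17250, so δ = +9.933°.
At local noon the hour angle is zero, so the zenith angle equals |φ − δ| = |-48.8° − (+9.933°)| = 58.733°.
Elevation = 90° − 58.733° = 31.3°.

31.3°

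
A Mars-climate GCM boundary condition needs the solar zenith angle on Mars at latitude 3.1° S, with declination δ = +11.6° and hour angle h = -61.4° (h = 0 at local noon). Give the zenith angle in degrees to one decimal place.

cos θ_z = sin φ sin δ + cos φ cos δ cos h = -0.010874 + 0.468229 = 0.457355.
θ_z = arccos(0.457355) = 62.8°.

θ_z = 62.8°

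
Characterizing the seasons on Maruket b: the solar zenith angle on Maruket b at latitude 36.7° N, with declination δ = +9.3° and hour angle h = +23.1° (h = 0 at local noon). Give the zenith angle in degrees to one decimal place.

cos θ_z = sin φ sin δ + cos φ cos δ cos h = 0.096579 + 0.727797 = 0.824376.
θ_z = arccos(0.824376) = 34.5°.

θ_z = 34.5°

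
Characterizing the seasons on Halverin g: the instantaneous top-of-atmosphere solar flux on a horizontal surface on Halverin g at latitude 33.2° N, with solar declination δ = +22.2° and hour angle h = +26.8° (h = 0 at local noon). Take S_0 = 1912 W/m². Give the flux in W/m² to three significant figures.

1.72e+03 W/m²

cos θ_z = sin ϕ sin δ + cos ϕ cos δ cos h = 0.206892 + 0.691518 = 0.898410.
Flux = S_0 · cos θ_z = 1912 × 0.898410 = 1718 W/m².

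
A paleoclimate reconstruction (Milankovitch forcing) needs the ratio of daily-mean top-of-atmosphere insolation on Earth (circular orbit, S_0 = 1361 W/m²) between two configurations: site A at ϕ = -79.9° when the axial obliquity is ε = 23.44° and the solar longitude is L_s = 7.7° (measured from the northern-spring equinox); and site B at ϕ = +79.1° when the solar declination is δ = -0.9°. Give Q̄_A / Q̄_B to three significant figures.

Q̄_A / Q̄_B ≈ 0.608

— Configuration A (ϕ=-79.9°):
Solar declination: sin δ = sin ε · sin L_s = sin 23.44° × sin 7.7° = 0.05330, so δ = +3.055°.
cos h₀ = −tan(-79.9°) tan(+3.055°) = 0.2996, h₀ = 1.2665 rad.
Bracket: h₀ sin ϕ sin δ + cos ϕ cos δ sin h₀ = 1.2665×-0.98450×0.05330 + 0.17537×0.99858×0.95405 = -0.066458 + 0.167074 = 0.100616.
Q̄ = (S_0/π) × [bracket] = (1361/π) × 0.100616 = 43.589 W/m².
— Configuration B (ϕ=+79.1°):
cos h₀ = −tan(+79.1°) tan(-0.900°) = 0.0816, h₀ = 1.4891 rad.
Bracket: h₀ sin ϕ sin δ + cos ϕ cos δ sin h₀ = 1.4891×0.98196×-0.01571 + 0.18910×0.99988×0.99667 = -0.022972 + 0.188448 = 0.165476.
Q̄ = (S_0/π) × [bracket] = (1361/π) × 0.165476 = 71.687 W/m².
Ratio Q̄_A / Q̄_B = 43.589 / 71.687 = 0.6080.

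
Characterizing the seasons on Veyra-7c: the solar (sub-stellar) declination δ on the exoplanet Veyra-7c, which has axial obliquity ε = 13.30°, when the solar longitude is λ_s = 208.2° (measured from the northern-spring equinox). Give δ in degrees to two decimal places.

δ = -6.24°

sin δ = sin ε · sin λ_s = sin 13.30° × sin 208.2° = -0.108710.
δ = arcsin(-0.108710) = -6.24°.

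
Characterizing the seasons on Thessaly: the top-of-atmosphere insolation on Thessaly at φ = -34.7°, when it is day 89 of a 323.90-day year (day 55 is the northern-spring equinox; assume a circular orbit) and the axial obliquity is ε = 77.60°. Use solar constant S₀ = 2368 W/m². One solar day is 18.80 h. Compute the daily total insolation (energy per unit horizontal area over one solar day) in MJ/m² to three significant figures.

Solar longitude: λ_s = 360° × (89 − 55)/323.90 = 37.789°.
sin δ = sin 77.60° × sin 37.789° = 0.59847, so δ = +36.760°.
cos H₀ = −tan(-34.7°) tan(+36.760°) = 0.5173, H₀ = 1.0272 rad.
Bracket: H₀ sin φ sin δ + cos φ cos δ sin H₀ = 1.0272×-0.56928×0.59847 + 0.82214×0.80115×0.85583 = -0.349964 + 0.563699 = 0.213735.
Q̄ = (S₀/π) × [bracket] = (2368/π) × 0.213735 = 161.10 W/m².
Daily total = Q̄ × 18.80 h × 3600 s/h = 161.10 × 18.80 × 3600 / 10⁶ = 10.90 MJ/m².

10.9 MJ/m²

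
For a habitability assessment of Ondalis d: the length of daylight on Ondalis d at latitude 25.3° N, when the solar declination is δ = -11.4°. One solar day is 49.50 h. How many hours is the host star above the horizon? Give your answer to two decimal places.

23.25 h

cos H₀ = −tan φ · tan δ = −tan(+25.3°) × tan(-11.400°) = 0.0953, so H₀ = 1.4753 rad = 84.53°.
Daylight = 2H₀/(2π) × 49.50 h = (1.4753/π) × 49.50 = 23.25 h.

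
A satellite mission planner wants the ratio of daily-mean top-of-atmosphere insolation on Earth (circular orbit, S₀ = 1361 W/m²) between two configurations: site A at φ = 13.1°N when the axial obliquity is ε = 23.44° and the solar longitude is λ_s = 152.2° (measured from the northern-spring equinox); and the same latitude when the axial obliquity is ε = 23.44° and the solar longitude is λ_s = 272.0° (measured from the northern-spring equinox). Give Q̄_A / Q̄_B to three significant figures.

Q̄_A / Q̄_B ≈ 1.35

— Configuration A (φ=+13.1°):
Solar declination: sin δ = sin ε · sin λ_s = sin 23.44° × sin 152.2° = 0.18552, so δ = +10.692°.
cos H₀ = −tan(+13.1°) tan(+10.692°) = -0.0439, H₀ = 1.6147 rad.
Bracket: H₀ sin φ sin δ + cos φ cos δ sin H₀ = 1.6147×0.22665×0.18552 + 0.97398×0.98264×0.99903 = 0.067895 + 0.956143 = 1.024038.
Q̄ = (S₀/π) × [bracket] = (1361/π) × 1.024038 = 443.63 W/m².
— Configuration B (φ=+13.1°):
Solar declination: sin δ = sin ε · sin λ_s = sin 23.44° × sin 272.0° = -0.39755, so δ = -23.425°.
cos H₀ = −tan(+13.1°) tan(-23.425°) = 0.1008, H₀ = 1.4698 rad.
Bracket: H₀ sin φ sin δ + cos φ cos δ sin H₀ = 1.4698×0.22665×-0.39755 + 0.97398×0.91758×0.99490 = -0.132436 + 0.889147 = 0.756711.
Q̄ = (S₀/π) × [bracket] = (1361/π) × 0.756711 = 327.82 W/m².
Ratio Q̄_A / Q̄_B = 443.63 / 327.82 = 1.353.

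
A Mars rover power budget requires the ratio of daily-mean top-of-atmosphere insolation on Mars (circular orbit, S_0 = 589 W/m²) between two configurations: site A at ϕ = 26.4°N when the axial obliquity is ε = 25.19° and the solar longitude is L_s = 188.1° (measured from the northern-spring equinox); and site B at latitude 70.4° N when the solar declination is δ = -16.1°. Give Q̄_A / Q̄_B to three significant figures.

— Configuration A (ϕ=+26.4°):
Solar declination: sin δ = sin ε · sin L_s = sin 25.19° × sin 188.1° = -0.05997, so δ = -3.438°.
cos h₀ = −tan(+26.4°) tan(-3.438°) = 0.0298, h₀ = 1.5410 rad.
Bracket: h₀ sin ϕ sin δ + cos ϕ cos δ sin h₀ = 1.5410×0.44464×-0.05997 + 0.89571×0.99820×0.99956 = -0.041091 + 0.893704 = 0.852613.
Q̄ = (S_0/π) × [bracket] = (589/π) × 0.852613 = 159.85 W/m².
— Configuration B (ϕ=+70.4°):
cos h₀ = −tan(+70.4°) tan(-16.100°) = 0.8106, h₀ = 0.6257 rad.
Bracket: h₀ sin ϕ sin δ + cos ϕ cos δ sin h₀ = 0.6257×0.94206×-0.27731 + 0.33545×0.96078×0.58563 = -0.163460 + 0.188745 = 0.025285.
Q̄ = (S_0/π) × [bracket] = (589/π) × 0.025285 = 4.7405 W/m².
Ratio Q̄_A / Q̄_B = 159.85 / 4.7405 = 33.72.

Q̄_A / Q̄_B ≈ 33.7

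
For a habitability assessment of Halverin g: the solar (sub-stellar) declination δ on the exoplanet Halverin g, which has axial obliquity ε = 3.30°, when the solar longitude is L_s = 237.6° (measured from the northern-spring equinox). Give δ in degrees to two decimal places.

sin δ = sin ε · sin L_s = sin 3.30° × sin 237.6° = -0.048603.
δ = arcsin(-0.048603) = -2.79°.

δ = -2.79°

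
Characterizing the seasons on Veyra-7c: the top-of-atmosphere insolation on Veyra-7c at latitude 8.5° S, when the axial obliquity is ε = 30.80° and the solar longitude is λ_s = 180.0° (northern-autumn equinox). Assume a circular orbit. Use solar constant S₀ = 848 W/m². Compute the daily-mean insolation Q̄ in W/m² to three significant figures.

Q̄ ≈ 267 W/m²

Solar declination: sin δ = sin ε · sin λ_s = sin 30.80° × sin 180.0° = 0.00000, so δ = +0.000°.
cos H₀ = −tan(-8.5°) tan(+0.000°) = 0.0000, H₀ = 1.5708 rad.
Bracket: H₀ sin φ sin δ + cos φ cos δ sin H₀ = 1.5708×-0.14781×0.00000 + 0.98902×1.00000×1.00000 = -0.000000 + 0.989020 = 0.989020.
Q̄ = (S₀/π) × [bracket] = (848/π) × 0.989020 = 267.0 W/m².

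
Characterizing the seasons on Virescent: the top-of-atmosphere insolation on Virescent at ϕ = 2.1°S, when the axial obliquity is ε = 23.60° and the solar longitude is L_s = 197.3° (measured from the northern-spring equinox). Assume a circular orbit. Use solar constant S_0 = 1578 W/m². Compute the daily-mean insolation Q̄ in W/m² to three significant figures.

Q̄ ≈ 502 W/m²

Solar declination: sin δ = sin ε · sin L_s = sin 23.60° × sin 197.3° = -0.11905, so δ = -6.837°.
cos h₀ = −tan(-2.1°) tan(-6.837°) = -0.0044, h₀ = 1.5752 rad.
Bracket: h₀ sin ϕ sin δ + cos ϕ cos δ sin h₀ = 1.5752×-0.03664×-0.11905 + 0.99933×0.99289×0.99999 = 0.006871 + 0.992215 = 0.999086.
Q̄ = (S_0/π) × [bracket] = (1578/π) × 0.999086 = 501.8 W/m².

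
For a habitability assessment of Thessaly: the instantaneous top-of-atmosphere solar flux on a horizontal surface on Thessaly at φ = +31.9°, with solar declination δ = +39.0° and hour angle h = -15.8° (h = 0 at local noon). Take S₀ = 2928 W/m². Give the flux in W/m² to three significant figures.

2.83e+03 W/m²

cos θ_z = sin φ sin δ + cos φ cos δ cos h = 0.332557 + 0.634847 = 0.967404.
Flux = S₀ · cos θ_z = 2928 × 0.967404 = 2833 W/m².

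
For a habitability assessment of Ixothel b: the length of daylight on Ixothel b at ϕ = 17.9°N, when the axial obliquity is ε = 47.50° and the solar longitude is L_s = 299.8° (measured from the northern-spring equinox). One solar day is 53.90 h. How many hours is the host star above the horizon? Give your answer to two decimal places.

22.28 h

Solar declination: sin δ = sin ε · sin L_s = sin 47.50° × sin 299.8° = -0.63978, so δ = -39.776°.
cos h₀ = −tan ϕ · tan δ = −tan(+17.9°) × tan(-39.776°) = 0.2689, so h₀ = 1.2986 rad = 74.40°.
Daylight = 2h₀/(2π) × 53.90 h = (1.2986/π) × 53.90 = 22.28 h.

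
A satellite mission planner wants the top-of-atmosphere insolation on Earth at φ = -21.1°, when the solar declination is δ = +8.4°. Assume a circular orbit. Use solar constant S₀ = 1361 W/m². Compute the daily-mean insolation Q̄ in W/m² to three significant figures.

cos H₀ = −tan(-21.1°) tan(+8.400°) = 0.0570, H₀ = 1.5138 rad.
Bracket: H₀ sin φ sin δ + cos φ cos δ sin H₀ = 1.5138×-0.36000×0.14608 + 0.93295×0.98927×0.99838 = -0.079609 + 0.921444 = 0.841835.
Q̄ = (S₀/π) × [bracket] = (1361/π) × 0.841835 = 364.7 W/m².

Q̄ ≈ 365 W/m²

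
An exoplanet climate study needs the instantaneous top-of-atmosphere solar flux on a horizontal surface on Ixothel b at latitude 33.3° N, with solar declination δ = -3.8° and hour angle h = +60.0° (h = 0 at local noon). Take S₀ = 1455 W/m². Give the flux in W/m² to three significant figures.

554 W/m²

cos θ_z = sin φ sin δ + cos φ cos δ cos h = -0.036386 + 0.416985 = 0.380599.
Flux = S₀ · cos θ_z = 1455 × 0.380599 = 553.8 W/m².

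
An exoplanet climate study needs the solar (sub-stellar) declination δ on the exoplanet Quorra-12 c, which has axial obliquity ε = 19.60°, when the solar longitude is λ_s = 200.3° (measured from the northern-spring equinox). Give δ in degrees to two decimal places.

sin δ = sin ε · sin λ_s = sin 19.60° × sin 200.3° = -0.116380.
δ = arcsin(-0.116380) = -6.68°.

δ = -6.68°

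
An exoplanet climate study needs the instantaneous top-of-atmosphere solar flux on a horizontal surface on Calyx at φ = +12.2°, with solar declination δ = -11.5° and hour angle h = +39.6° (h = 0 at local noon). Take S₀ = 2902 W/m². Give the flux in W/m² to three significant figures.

2.02e+03 W/m²

cos θ_z = sin φ sin δ + cos φ cos δ cos h = -0.042131 + 0.737993 = 0.695862.
Flux = S₀ · cos θ_z = 2902 × 0.695862 = 2019 W/m².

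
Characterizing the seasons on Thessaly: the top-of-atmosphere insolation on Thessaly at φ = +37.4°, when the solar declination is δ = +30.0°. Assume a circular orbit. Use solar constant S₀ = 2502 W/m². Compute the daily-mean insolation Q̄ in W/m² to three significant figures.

cos H₀ = −tan(+37.4°) tan(+30.000°) = -0.4414, H₀ = 2.0280 rad.
Bracket: H₀ sin φ sin δ + cos φ cos δ sin H₀ = 2.0280×0.60738×0.50000 + 0.79441×0.86603×0.89730 = 0.615883 + 0.617327 = 1.233210.
Q̄ = (S₀/π) × [bracket] = (2502/π) × 1.233210 = 982.1 W/m².

Q̄ ≈ 982 W/m²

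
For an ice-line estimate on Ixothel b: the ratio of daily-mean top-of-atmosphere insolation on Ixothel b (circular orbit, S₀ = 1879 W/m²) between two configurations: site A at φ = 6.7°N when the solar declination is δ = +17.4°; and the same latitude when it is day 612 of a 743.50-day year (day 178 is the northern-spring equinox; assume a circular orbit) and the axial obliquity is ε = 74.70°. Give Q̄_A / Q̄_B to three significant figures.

— Configuration A (φ=+6.7°):
cos H₀ = −tan(+6.7°) tan(+17.400°) = -0.0368, H₀ = 1.6076 rad.
Bracket: H₀ sin φ sin δ + cos φ cos δ sin H₀ = 1.6076×0.11667×0.29904 + 0.99317×0.95424×0.99932 = 0.056088 + 0.947078 = 1.003166.
Q̄ = (S₀/π) × [bracket] = (1879/π) × 1.003166 = 600.00 W/m².
— Configuration B (φ=+6.7°):
Solar longitude: λ_s = 360° × (612 − 178)/743.50 = 210.141°.
sin δ = sin 74.70° × sin 210.141° = -0.48434, so δ = -28.969°.
cos H₀ = −tan(+6.7°) tan(-28.969°) = 0.0650, H₀ = 1.5057 rad.
Bracket: H₀ sin φ sin δ + cos φ cos δ sin H₀ = 1.5057×0.11667×-0.48434 + 0.99317×0.87488×0.99788 = -0.085084 + 0.867062 = 0.781978.
Q̄ = (S₀/π) × [bracket] = (1879/π) × 0.781978 = 467.70 W/m².
Ratio Q̄_A / Q̄_B = 600.00 / 467.70 = 1.283.

Q̄_A / Q̄_B ≈ 1.28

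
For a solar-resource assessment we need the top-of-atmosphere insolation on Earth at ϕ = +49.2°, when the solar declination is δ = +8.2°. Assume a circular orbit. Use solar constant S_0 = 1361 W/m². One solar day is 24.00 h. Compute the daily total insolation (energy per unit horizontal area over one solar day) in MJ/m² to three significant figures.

cos h₀ = −tan(+49.2°) tan(+8.200°) = -0.1669, h₀ = 1.7385 rad.
Bracket: h₀ sin ϕ sin δ + cos ϕ cos δ sin h₀ = 1.7385×0.75700×0.14263 + 0.65342×0.98978×0.98597 = 0.187707 + 0.637668 = 0.825375.
Q̄ = (S_0/π) × [bracket] = (1361/π) × 0.825375 = 357.57 W/m².
Daily total = Q̄ × 24.00 h × 3600 s/h = 357.57 × 24.00 × 3600 / 10⁶ = 30.89 MJ/m².

30.9 MJ/m²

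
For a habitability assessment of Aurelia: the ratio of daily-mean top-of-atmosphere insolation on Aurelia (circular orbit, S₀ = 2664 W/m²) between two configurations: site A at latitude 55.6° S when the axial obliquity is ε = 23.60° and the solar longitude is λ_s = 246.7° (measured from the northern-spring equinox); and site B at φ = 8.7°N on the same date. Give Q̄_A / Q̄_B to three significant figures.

— Configuration A (φ=-55.6°):
Solar declination: sin δ = sin ε · sin λ_s = sin 23.60° × sin 246.7° = -0.36770, so δ = -21.574°.
cos H₀ = −tan(-55.6°) tan(-21.574°) = -0.5775, H₀ = 2.1864 rad.
Bracket: H₀ sin φ sin δ + cos φ cos δ sin H₀ = 2.1864×-0.82511×-0.36770 + 0.56497×0.92994×0.81642 = 0.663338 + 0.428937 = 1.092275.
Q̄ = (S₀/π) × [bracket] = (2664/π) × 1.092275 = 926.22 W/m².
— Configuration B (φ=+8.7°):
cos H₀ = −tan(+8.7°) tan(-21.574°) = 0.0605, H₀ = 1.5103 rad.
Bracket: H₀ sin φ sin δ + cos φ cos δ sin H₀ = 1.5103×0.15126×-0.36770 + 0.98849×0.92994×0.99817 = -0.084000 + 0.917554 = 0.833554.
Q̄ = (S₀/π) × [bracket] = (2664/π) × 0.833554 = 706.84 W/m².
Ratio Q̄_A / Q̄_B = 926.22 / 706.84 = 1.310.

Q̄_A / Q̄_B ≈ 1.31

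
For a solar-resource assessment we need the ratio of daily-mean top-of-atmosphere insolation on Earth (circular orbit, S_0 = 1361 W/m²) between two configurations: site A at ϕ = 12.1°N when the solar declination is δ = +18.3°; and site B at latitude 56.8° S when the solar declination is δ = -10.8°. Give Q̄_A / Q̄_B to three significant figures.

Q̄_A / Q̄_B ≈ 1.28

— Configuration A (ϕ=+12.1°):
cos h₀ = −tan(+12.1°) tan(+18.300°) = -0.0709, h₀ = 1.6418 rad.
Bracket: h₀ sin ϕ sin δ + cos ϕ cos δ sin h₀ = 1.6418×0.20962×0.31399 + 0.97778×0.94943×0.99748 = 0.108061 + 0.925994 = 1.034055.
Q̄ = (S_0/π) × [bracket] = (1361/π) × 1.034055 = 447.97 W/m².
— Configuration B (ϕ=-56.8°):
cos h₀ = −tan(-56.8°) tan(-10.800°) = -0.2915, h₀ = 1.8666 rad.
Bracket: h₀ sin ϕ sin δ + cos ϕ cos δ sin h₀ = 1.8666×-0.83676×-0.18738 + 0.54756×0.98229×0.95657 = 0.292668 + 0.514503 = 0.807171.
Q̄ = (S_0/π) × [bracket] = (1361/π) × 0.807171 = 349.68 W/m².
Ratio Q̄_A / Q̄_B = 447.97 / 349.68 = 1.281.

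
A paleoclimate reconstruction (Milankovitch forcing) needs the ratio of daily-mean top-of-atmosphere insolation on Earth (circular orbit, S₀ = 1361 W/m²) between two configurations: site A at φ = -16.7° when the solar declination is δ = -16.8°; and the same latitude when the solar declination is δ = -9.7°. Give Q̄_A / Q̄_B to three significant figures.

— Configuration A (φ=-16.7°):
cos H₀ = −tan(-16.7°) tan(-16.800°) = -0.0906, H₀ = 1.6615 rad.
Bracket: H₀ sin φ sin δ + cos φ cos δ sin H₀ = 1.6615×-0.28736×-0.28903 + 0.95782×0.95732×0.99589 = 0.137997 + 0.913172 = 1.051169.
Q̄ = (S₀/π) × [bracket] = (1361/π) × 1.051169 = 455.39 W/m².
— Configuration B (φ=-16.7°):
cos H₀ = −tan(-16.7°) tan(-9.700°) = -0.0513, H₀ = 1.6221 rad.
Bracket: H₀ sin φ sin δ + cos φ cos δ sin H₀ = 1.6221×-0.28736×-0.16849 + 0.95782×0.98570×0.99868 = 0.078538 + 0.942877 = 1.021415.
Q̄ = (S₀/π) × [bracket] = (1361/π) × 1.021415 = 442.50 W/m².
Ratio Q̄_A / Q̄_B = 455.39 / 442.50 = 1.029.

Q̄_A / Q̄_B ≈ 1.03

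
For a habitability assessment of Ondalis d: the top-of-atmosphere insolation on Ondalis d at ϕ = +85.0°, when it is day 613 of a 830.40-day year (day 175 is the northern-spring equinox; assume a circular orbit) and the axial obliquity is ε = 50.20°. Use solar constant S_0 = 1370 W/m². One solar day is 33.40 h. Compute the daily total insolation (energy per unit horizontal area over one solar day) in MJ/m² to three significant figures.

Solar longitude: L_s = 360° × (613 − 175)/830.40 = 189.884°.
sin δ = sin 50.20° × sin 189.884° = -0.13188, so δ = -7.578°.
cos h₀ = −tan(+85.0°) tan(-7.578°) = 1.5207 ≥ 1 ⇒ polar night, h₀ = 0 and Q̄ = 0.
Daily total = Q̄ × 33.40 h × 3600 s/h = 0.00 MJ/m².

0.00 MJ/m²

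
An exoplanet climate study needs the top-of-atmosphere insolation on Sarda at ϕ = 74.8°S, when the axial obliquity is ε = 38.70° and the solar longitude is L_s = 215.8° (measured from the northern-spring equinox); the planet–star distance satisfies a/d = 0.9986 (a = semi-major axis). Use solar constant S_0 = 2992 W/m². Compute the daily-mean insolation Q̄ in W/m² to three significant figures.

Solar declination: sin δ = sin ε · sin L_s = sin 38.70° × sin 215.8° = -0.36574, so δ = -21.453°.
cos h₀ = −tan(-74.8°) tan(-21.453°) = -1.4464 ≤ −1 ⇒ polar day, h₀ = π.
Bracket: h₀ sin ϕ sin δ + cos ϕ cos δ sin h₀ = 3.1416×-0.96502×-0.36574 + 0.26219×0.93072×0.00000 = 1.108816 + 0.000000 = 1.108816.
Inverse-square distance factor (a/d)² = 0.9986² = 0.997202.
Q̄ = (S_0/π) × 0.997202 × [bracket] = (2992/π) × 0.997202 × 1.108816 = 1053 W/m².

Q̄ ≈ 1.05e+03 W/m²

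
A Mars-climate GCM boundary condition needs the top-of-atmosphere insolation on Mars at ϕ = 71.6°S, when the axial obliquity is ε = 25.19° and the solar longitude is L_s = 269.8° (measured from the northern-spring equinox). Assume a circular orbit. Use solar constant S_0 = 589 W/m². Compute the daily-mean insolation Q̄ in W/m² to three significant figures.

Solar declination: sin δ = sin ε · sin L_s = sin 25.19° × sin 269.8° = -0.42562, so δ = -25.190°.
cos h₀ = −tan(-71.6°) tan(-25.190°) = -1.4139 ≤ −1 ⇒ polar day, h₀ = π.
Bracket: h₀ sin ϕ sin δ + cos ϕ cos δ sin h₀ = 3.1416×-0.94888×-0.42562 + 0.31565×0.90490×0.00000 = 1.268774 + 0.000000 = 1.268774.
Q̄ = (S_0/π) × [bracket] = (589/π) × 1.268774 = 237.9 W/m².

Q̄ ≈ 238 W/m²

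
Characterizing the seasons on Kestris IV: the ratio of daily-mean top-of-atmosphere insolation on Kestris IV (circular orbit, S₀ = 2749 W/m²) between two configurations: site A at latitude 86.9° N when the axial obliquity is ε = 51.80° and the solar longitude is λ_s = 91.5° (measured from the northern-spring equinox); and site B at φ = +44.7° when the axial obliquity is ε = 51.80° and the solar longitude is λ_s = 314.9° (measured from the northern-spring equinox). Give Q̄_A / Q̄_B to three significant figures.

— Configuration A (φ=+86.9°):
Solar declination: sin δ = sin ε · sin λ_s = sin 51.80° × sin 91.5° = 0.78559, so δ = +51.775°.
cos H₀ = −tan(+86.9°) tan(+51.775°) = -23.4431 ≤ −1 ⇒ polar day, H₀ = π.
Bracket: H₀ sin φ sin δ + cos φ cos δ sin H₀ = 3.1416×0.99854×0.78559 + 0.05408×0.61875×0.00000 = 2.464406 + 0.000000 = 2.464406.
Q̄ = (S₀/π) × [bracket] = (2749/π) × 2.464406 = 2156.4 W/m².
— Configuration B (φ=+44.7°):
Solar declination: sin δ = sin ε · sin λ_s = sin 51.80° × sin 314.9° = -0.55665, so δ = -33.825°.
cos H₀ = −tan(+44.7°) tan(-33.825°) = 0.6631, H₀ = 0.8459 rad.
Bracket: H₀ sin φ sin δ + cos φ cos δ sin H₀ = 0.8459×0.70339×-0.55665 + 0.71080×0.83074×0.74854 = -0.331205 + 0.442005 = 0.110800.
Q̄ = (S₀/π) × [bracket] = (2749/π) × 0.110800 = 96.954 W/m².
Ratio Q̄_A / Q̄_B = 2156.4 / 96.954 = 22.24.

Q̄_A / Q̄_B ≈ 22.2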